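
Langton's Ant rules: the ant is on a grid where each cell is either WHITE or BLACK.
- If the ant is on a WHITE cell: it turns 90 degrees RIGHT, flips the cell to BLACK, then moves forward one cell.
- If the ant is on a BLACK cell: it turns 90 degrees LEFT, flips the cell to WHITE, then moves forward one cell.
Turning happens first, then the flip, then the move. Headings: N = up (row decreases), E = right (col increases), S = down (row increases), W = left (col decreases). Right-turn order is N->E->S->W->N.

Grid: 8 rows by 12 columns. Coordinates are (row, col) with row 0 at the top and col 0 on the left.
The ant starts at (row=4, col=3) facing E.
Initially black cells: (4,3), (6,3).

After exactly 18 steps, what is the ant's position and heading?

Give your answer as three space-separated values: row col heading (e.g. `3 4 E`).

Step 1: on BLACK (4,3): turn L to N, flip to white, move to (3,3). |black|=1
Step 2: on WHITE (3,3): turn R to E, flip to black, move to (3,4). |black|=2
Step 3: on WHITE (3,4): turn R to S, flip to black, move to (4,4). |black|=3
Step 4: on WHITE (4,4): turn R to W, flip to black, move to (4,3). |black|=4
Step 5: on WHITE (4,3): turn R to N, flip to black, move to (3,3). |black|=5
Step 6: on BLACK (3,3): turn L to W, flip to white, move to (3,2). |black|=4
Step 7: on WHITE (3,2): turn R to N, flip to black, move to (2,2). |black|=5
Step 8: on WHITE (2,2): turn R to E, flip to black, move to (2,3). |black|=6
Step 9: on WHITE (2,3): turn R to S, flip to black, move to (3,3). |black|=7
Step 10: on WHITE (3,3): turn R to W, flip to black, move to (3,2). |black|=8
Step 11: on BLACK (3,2): turn L to S, flip to white, move to (4,2). |black|=7
Step 12: on WHITE (4,2): turn R to W, flip to black, move to (4,1). |black|=8
Step 13: on WHITE (4,1): turn R to N, flip to black, move to (3,1). |black|=9
Step 14: on WHITE (3,1): turn R to E, flip to black, move to (3,2). |black|=10
Step 15: on WHITE (3,2): turn R to S, flip to black, move to (4,2). |black|=11
Step 16: on BLACK (4,2): turn L to E, flip to white, move to (4,3). |black|=10
Step 17: on BLACK (4,3): turn L to N, flip to white, move to (3,3). |black|=9
Step 18: on BLACK (3,3): turn L to W, flip to white, move to (3,2). |black|=8

Answer: 3 2 W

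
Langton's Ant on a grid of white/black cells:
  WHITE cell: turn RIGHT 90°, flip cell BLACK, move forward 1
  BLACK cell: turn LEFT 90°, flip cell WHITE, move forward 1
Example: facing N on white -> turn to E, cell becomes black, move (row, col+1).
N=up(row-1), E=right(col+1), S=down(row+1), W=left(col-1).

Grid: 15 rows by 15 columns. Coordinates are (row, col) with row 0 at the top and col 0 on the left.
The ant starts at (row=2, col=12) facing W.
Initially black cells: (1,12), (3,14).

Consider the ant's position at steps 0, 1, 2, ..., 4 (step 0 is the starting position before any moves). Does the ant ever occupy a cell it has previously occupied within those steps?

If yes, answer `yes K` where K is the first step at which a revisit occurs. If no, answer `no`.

Answer: no

Derivation:
Step 1: on WHITE (2,12): turn R to N, flip to black, move to (1,12). |black|=3 — new cell
Step 2: on BLACK (1,12): turn L to W, flip to white, move to (1,11). |black|=2 — new cell
Step 3: on WHITE (1,11): turn R to N, flip to black, move to (0,11). |black|=3 — new cell
Step 4: on WHITE (0,11): turn R to E, flip to black, move to (0,12). |black|=4 — new cell
No revisit within 4 steps.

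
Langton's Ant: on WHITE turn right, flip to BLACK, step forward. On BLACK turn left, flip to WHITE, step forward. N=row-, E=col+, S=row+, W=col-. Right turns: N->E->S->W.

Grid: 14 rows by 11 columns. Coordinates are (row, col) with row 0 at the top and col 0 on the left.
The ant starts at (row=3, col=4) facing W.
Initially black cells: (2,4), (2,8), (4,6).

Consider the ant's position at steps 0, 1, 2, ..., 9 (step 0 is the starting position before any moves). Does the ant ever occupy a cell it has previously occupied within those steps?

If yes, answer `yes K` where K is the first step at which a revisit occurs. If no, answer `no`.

Step 1: on WHITE (3,4): turn R to N, flip to black, move to (2,4). |black|=4 — new cell
Step 2: on BLACK (2,4): turn L to W, flip to white, move to (2,3). |black|=3 — new cell
Step 3: on WHITE (2,3): turn R to N, flip to black, move to (1,3). |black|=4 — new cell
Step 4: on WHITE (1,3): turn R to E, flip to black, move to (1,4). |black|=5 — new cell
Step 5: on WHITE (1,4): turn R to S, flip to black, move to (2,4). |black|=6 — REVISIT

Answer: yes 5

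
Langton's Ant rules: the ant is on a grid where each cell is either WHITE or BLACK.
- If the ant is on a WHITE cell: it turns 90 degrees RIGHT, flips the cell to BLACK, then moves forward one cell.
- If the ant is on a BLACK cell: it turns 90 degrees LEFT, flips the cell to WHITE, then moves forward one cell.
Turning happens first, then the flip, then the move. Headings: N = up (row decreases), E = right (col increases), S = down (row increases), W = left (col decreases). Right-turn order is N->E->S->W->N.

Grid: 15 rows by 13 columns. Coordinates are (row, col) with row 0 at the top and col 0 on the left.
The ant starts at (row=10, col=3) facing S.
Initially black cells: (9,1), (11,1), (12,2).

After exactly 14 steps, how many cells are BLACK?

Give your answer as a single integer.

Answer: 13

Derivation:
Step 1: on WHITE (10,3): turn R to W, flip to black, move to (10,2). |black|=4
Step 2: on WHITE (10,2): turn R to N, flip to black, move to (9,2). |black|=5
Step 3: on WHITE (9,2): turn R to E, flip to black, move to (9,3). |black|=6
Step 4: on WHITE (9,3): turn R to S, flip to black, move to (10,3). |black|=7
Step 5: on BLACK (10,3): turn L to E, flip to white, move to (10,4). |black|=6
Step 6: on WHITE (10,4): turn R to S, flip to black, move to (11,4). |black|=7
Step 7: on WHITE (11,4): turn R to W, flip to black, move to (11,3). |black|=8
Step 8: on WHITE (11,3): turn R to N, flip to black, move to (10,3). |black|=9
Step 9: on WHITE (10,3): turn R to E, flip to black, move to (10,4). |black|=10
Step 10: on BLACK (10,4): turn L to N, flip to white, move to (9,4). |black|=9
Step 11: on WHITE (9,4): turn R to E, flip to black, move to (9,5). |black|=10
Step 12: on WHITE (9,5): turn R to S, flip to black, move to (10,5). |black|=11
Step 13: on WHITE (10,5): turn R to W, flip to black, move to (10,4). |black|=12
Step 14: on WHITE (10,4): turn R to N, flip to black, move to (9,4). |black|=13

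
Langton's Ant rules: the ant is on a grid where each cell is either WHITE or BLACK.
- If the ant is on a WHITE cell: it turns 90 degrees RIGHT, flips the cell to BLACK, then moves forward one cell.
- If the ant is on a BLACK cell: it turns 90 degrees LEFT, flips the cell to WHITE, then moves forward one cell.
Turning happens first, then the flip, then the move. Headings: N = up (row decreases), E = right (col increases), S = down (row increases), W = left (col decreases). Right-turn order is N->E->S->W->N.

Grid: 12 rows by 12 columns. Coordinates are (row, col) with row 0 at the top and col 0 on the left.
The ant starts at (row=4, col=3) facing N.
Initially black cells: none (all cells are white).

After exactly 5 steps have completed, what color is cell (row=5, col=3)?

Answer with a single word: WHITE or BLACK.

Step 1: on WHITE (4,3): turn R to E, flip to black, move to (4,4). |black|=1
Step 2: on WHITE (4,4): turn R to S, flip to black, move to (5,4). |black|=2
Step 3: on WHITE (5,4): turn R to W, flip to black, move to (5,3). |black|=3
Step 4: on WHITE (5,3): turn R to N, flip to black, move to (4,3). |black|=4
Step 5: on BLACK (4,3): turn L to W, flip to white, move to (4,2). |black|=3

Answer: BLACK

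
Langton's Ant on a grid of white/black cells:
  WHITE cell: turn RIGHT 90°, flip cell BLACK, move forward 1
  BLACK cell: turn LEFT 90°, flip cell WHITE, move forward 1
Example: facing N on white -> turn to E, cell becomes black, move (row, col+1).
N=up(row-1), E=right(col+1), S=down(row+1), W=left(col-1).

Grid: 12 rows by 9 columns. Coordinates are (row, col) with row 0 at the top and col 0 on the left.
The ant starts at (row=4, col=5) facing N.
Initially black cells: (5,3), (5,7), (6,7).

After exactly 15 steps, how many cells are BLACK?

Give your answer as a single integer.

Answer: 12

Derivation:
Step 1: on WHITE (4,5): turn R to E, flip to black, move to (4,6). |black|=4
Step 2: on WHITE (4,6): turn R to S, flip to black, move to (5,6). |black|=5
Step 3: on WHITE (5,6): turn R to W, flip to black, move to (5,5). |black|=6
Step 4: on WHITE (5,5): turn R to N, flip to black, move to (4,5). |black|=7
Step 5: on BLACK (4,5): turn L to W, flip to white, move to (4,4). |black|=6
Step 6: on WHITE (4,4): turn R to N, flip to black, move to (3,4). |black|=7
Step 7: on WHITE (3,4): turn R to E, flip to black, move to (3,5). |black|=8
Step 8: on WHITE (3,5): turn R to S, flip to black, move to (4,5). |black|=9
Step 9: on WHITE (4,5): turn R to W, flip to black, move to (4,4). |black|=10
Step 10: on BLACK (4,4): turn L to S, flip to white, move to (5,4). |black|=9
Step 11: on WHITE (5,4): turn R to W, flip to black, move to (5,3). |black|=10
Step 12: on BLACK (5,3): turn L to S, flip to white, move to (6,3). |black|=9
Step 13: on WHITE (6,3): turn R to W, flip to black, move to (6,2). |black|=10
Step 14: on WHITE (6,2): turn R to N, flip to black, move to (5,2). |black|=11
Step 15: on WHITE (5,2): turn R to E, flip to black, move to (5,3). |black|=12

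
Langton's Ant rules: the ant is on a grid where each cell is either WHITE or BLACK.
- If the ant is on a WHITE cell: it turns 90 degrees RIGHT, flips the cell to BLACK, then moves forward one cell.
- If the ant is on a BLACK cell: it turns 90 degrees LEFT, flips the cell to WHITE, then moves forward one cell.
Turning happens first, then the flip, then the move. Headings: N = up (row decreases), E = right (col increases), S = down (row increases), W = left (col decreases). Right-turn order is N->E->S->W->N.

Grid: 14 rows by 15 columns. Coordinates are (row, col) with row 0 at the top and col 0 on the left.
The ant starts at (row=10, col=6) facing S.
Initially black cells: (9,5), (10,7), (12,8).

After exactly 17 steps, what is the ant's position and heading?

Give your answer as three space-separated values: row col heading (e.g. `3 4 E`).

Answer: 10 3 W

Derivation:
Step 1: on WHITE (10,6): turn R to W, flip to black, move to (10,5). |black|=4
Step 2: on WHITE (10,5): turn R to N, flip to black, move to (9,5). |black|=5
Step 3: on BLACK (9,5): turn L to W, flip to white, move to (9,4). |black|=4
Step 4: on WHITE (9,4): turn R to N, flip to black, move to (8,4). |black|=5
Step 5: on WHITE (8,4): turn R to E, flip to black, move to (8,5). |black|=6
Step 6: on WHITE (8,5): turn R to S, flip to black, move to (9,5). |black|=7
Step 7: on WHITE (9,5): turn R to W, flip to black, move to (9,4). |black|=8
Step 8: on BLACK (9,4): turn L to S, flip to white, move to (10,4). |black|=7
Step 9: on WHITE (10,4): turn R to W, flip to black, move to (10,3). |black|=8
Step 10: on WHITE (10,3): turn R to N, flip to black, move to (9,3). |black|=9
Step 11: on WHITE (9,3): turn R to E, flip to black, move to (9,4). |black|=10
Step 12: on WHITE (9,4): turn R to S, flip to black, move to (10,4). |black|=11
Step 13: on BLACK (10,4): turn L to E, flip to white, move to (10,5). |black|=10
Step 14: on BLACK (10,5): turn L to N, flip to white, move to (9,5). |black|=9
Step 15: on BLACK (9,5): turn L to W, flip to white, move to (9,4). |black|=8
Step 16: on BLACK (9,4): turn L to S, flip to white, move to (10,4). |black|=7
Step 17: on WHITE (10,4): turn R to W, flip to black, move to (10,3). |black|=8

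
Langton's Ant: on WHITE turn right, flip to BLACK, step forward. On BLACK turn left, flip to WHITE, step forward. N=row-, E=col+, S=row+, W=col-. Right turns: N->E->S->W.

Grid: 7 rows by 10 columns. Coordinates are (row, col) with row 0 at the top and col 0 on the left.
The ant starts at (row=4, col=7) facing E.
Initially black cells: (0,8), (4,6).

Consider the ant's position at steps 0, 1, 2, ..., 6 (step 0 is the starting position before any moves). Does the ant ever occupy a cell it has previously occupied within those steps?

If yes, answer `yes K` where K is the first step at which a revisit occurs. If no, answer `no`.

Answer: no

Derivation:
Step 1: on WHITE (4,7): turn R to S, flip to black, move to (5,7). |black|=3 — new cell
Step 2: on WHITE (5,7): turn R to W, flip to black, move to (5,6). |black|=4 — new cell
Step 3: on WHITE (5,6): turn R to N, flip to black, move to (4,6). |black|=5 — new cell
Step 4: on BLACK (4,6): turn L to W, flip to white, move to (4,5). |black|=4 — new cell
Step 5: on WHITE (4,5): turn R to N, flip to black, move to (3,5). |black|=5 — new cell
Step 6: on WHITE (3,5): turn R to E, flip to black, move to (3,6). |black|=6 — new cell
No revisit within 6 steps.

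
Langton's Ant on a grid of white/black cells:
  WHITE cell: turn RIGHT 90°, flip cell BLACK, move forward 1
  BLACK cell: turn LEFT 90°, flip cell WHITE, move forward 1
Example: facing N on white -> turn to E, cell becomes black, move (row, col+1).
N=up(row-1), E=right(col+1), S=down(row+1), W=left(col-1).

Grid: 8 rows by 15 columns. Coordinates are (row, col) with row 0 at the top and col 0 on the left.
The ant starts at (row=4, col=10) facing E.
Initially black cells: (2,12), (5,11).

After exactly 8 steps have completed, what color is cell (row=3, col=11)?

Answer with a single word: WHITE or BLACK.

Answer: BLACK

Derivation:
Step 1: on WHITE (4,10): turn R to S, flip to black, move to (5,10). |black|=3
Step 2: on WHITE (5,10): turn R to W, flip to black, move to (5,9). |black|=4
Step 3: on WHITE (5,9): turn R to N, flip to black, move to (4,9). |black|=5
Step 4: on WHITE (4,9): turn R to E, flip to black, move to (4,10). |black|=6
Step 5: on BLACK (4,10): turn L to N, flip to white, move to (3,10). |black|=5
Step 6: on WHITE (3,10): turn R to E, flip to black, move to (3,11). |black|=6
Step 7: on WHITE (3,11): turn R to S, flip to black, move to (4,11). |black|=7
Step 8: on WHITE (4,11): turn R to W, flip to black, move to (4,10). |black|=8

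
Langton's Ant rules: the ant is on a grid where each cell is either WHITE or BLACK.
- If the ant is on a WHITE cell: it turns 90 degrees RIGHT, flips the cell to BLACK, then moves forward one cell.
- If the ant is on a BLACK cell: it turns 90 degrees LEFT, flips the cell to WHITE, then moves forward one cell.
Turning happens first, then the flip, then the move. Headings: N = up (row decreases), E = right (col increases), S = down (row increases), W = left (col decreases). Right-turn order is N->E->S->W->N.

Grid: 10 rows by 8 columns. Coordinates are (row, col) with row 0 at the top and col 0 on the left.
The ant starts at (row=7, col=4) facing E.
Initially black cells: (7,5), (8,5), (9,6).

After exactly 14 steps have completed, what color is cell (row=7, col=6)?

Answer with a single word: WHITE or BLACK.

Step 1: on WHITE (7,4): turn R to S, flip to black, move to (8,4). |black|=4
Step 2: on WHITE (8,4): turn R to W, flip to black, move to (8,3). |black|=5
Step 3: on WHITE (8,3): turn R to N, flip to black, move to (7,3). |black|=6
Step 4: on WHITE (7,3): turn R to E, flip to black, move to (7,4). |black|=7
Step 5: on BLACK (7,4): turn L to N, flip to white, move to (6,4). |black|=6
Step 6: on WHITE (6,4): turn R to E, flip to black, move to (6,5). |black|=7
Step 7: on WHITE (6,5): turn R to S, flip to black, move to (7,5). |black|=8
Step 8: on BLACK (7,5): turn L to E, flip to white, move to (7,6). |black|=7
Step 9: on WHITE (7,6): turn R to S, flip to black, move to (8,6). |black|=8
Step 10: on WHITE (8,6): turn R to W, flip to black, move to (8,5). |black|=9
Step 11: on BLACK (8,5): turn L to S, flip to white, move to (9,5). |black|=8
Step 12: on WHITE (9,5): turn R to W, flip to black, move to (9,4). |black|=9
Step 13: on WHITE (9,4): turn R to N, flip to black, move to (8,4). |black|=10
Step 14: on BLACK (8,4): turn L to W, flip to white, move to (8,3). |black|=9

Answer: BLACK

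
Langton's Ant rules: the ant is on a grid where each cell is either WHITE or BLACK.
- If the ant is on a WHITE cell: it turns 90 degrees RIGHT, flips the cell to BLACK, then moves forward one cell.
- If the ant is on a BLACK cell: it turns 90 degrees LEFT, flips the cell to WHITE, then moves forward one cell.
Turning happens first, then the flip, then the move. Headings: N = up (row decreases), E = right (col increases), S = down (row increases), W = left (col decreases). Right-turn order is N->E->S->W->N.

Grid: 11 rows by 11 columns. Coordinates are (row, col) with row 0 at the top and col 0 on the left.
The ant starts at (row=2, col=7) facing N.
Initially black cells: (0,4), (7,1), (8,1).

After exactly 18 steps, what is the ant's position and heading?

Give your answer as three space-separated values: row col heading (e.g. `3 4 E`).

Step 1: on WHITE (2,7): turn R to E, flip to black, move to (2,8). |black|=4
Step 2: on WHITE (2,8): turn R to S, flip to black, move to (3,8). |black|=5
Step 3: on WHITE (3,8): turn R to W, flip to black, move to (3,7). |black|=6
Step 4: on WHITE (3,7): turn R to N, flip to black, move to (2,7). |black|=7
Step 5: on BLACK (2,7): turn L to W, flip to white, move to (2,6). |black|=6
Step 6: on WHITE (2,6): turn R to N, flip to black, move to (1,6). |black|=7
Step 7: on WHITE (1,6): turn R to E, flip to black, move to (1,7). |black|=8
Step 8: on WHITE (1,7): turn R to S, flip to black, move to (2,7). |black|=9
Step 9: on WHITE (2,7): turn R to W, flip to black, move to (2,6). |black|=10
Step 10: on BLACK (2,6): turn L to S, flip to white, move to (3,6). |black|=9
Step 11: on WHITE (3,6): turn R to W, flip to black, move to (3,5). |black|=10
Step 12: on WHITE (3,5): turn R to N, flip to black, move to (2,5). |black|=11
Step 13: on WHITE (2,5): turn R to E, flip to black, move to (2,6). |black|=12
Step 14: on WHITE (2,6): turn R to S, flip to black, move to (3,6). |black|=13
Step 15: on BLACK (3,6): turn L to E, flip to white, move to (3,7). |black|=12
Step 16: on BLACK (3,7): turn L to N, flip to white, move to (2,7). |black|=11
Step 17: on BLACK (2,7): turn L to W, flip to white, move to (2,6). |black|=10
Step 18: on BLACK (2,6): turn L to S, flip to white, move to (3,6). |black|=9

Answer: 3 6 S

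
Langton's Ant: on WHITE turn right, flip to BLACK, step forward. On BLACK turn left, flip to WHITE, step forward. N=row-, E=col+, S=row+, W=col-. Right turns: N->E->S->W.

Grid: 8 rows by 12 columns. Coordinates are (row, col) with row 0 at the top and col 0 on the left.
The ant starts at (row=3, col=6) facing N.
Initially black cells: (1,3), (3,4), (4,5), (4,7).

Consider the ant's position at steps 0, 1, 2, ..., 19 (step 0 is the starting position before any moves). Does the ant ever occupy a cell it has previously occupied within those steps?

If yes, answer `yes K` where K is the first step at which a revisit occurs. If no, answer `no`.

Step 1: on WHITE (3,6): turn R to E, flip to black, move to (3,7). |black|=5 — new cell
Step 2: on WHITE (3,7): turn R to S, flip to black, move to (4,7). |black|=6 — new cell
Step 3: on BLACK (4,7): turn L to E, flip to white, move to (4,8). |black|=5 — new cell
Step 4: on WHITE (4,8): turn R to S, flip to black, move to (5,8). |black|=6 — new cell
Step 5: on WHITE (5,8): turn R to W, flip to black, move to (5,7). |black|=7 — new cell
Step 6: on WHITE (5,7): turn R to N, flip to black, move to (4,7). |black|=8 — REVISIT

Answer: yes 6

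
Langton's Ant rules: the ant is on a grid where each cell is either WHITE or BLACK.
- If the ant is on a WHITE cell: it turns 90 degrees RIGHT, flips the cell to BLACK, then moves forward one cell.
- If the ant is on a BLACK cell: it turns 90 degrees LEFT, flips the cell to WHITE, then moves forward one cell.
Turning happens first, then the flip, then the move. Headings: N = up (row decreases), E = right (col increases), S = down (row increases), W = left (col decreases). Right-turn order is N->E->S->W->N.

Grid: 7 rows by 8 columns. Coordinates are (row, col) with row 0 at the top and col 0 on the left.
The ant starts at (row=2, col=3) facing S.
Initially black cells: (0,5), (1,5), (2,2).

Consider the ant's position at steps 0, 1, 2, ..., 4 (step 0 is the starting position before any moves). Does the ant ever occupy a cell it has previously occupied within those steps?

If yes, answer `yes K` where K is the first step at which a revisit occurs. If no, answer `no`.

Answer: no

Derivation:
Step 1: on WHITE (2,3): turn R to W, flip to black, move to (2,2). |black|=4 — new cell
Step 2: on BLACK (2,2): turn L to S, flip to white, move to (3,2). |black|=3 — new cell
Step 3: on WHITE (3,2): turn R to W, flip to black, move to (3,1). |black|=4 — new cell
Step 4: on WHITE (3,1): turn R to N, flip to black, move to (2,1). |black|=5 — new cell
No revisit within 4 steps.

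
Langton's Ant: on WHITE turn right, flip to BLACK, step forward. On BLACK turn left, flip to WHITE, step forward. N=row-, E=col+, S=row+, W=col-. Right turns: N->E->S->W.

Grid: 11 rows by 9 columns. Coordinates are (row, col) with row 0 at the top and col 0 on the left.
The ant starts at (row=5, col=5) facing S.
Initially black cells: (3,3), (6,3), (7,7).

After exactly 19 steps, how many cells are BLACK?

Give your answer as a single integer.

Answer: 10

Derivation:
Step 1: on WHITE (5,5): turn R to W, flip to black, move to (5,4). |black|=4
Step 2: on WHITE (5,4): turn R to N, flip to black, move to (4,4). |black|=5
Step 3: on WHITE (4,4): turn R to E, flip to black, move to (4,5). |black|=6
Step 4: on WHITE (4,5): turn R to S, flip to black, move to (5,5). |black|=7
Step 5: on BLACK (5,5): turn L to E, flip to white, move to (5,6). |black|=6
Step 6: on WHITE (5,6): turn R to S, flip to black, move to (6,6). |black|=7
Step 7: on WHITE (6,6): turn R to W, flip to black, move to (6,5). |black|=8
Step 8: on WHITE (6,5): turn R to N, flip to black, move to (5,5). |black|=9
Step 9: on WHITE (5,5): turn R to E, flip to black, move to (5,6). |black|=10
Step 10: on BLACK (5,6): turn L to N, flip to white, move to (4,6). |black|=9
Step 11: on WHITE (4,6): turn R to E, flip to black, move to (4,7). |black|=10
Step 12: on WHITE (4,7): turn R to S, flip to black, move to (5,7). |black|=11
Step 13: on WHITE (5,7): turn R to W, flip to black, move to (5,6). |black|=12
Step 14: on WHITE (5,6): turn R to N, flip to black, move to (4,6). |black|=13
Step 15: on BLACK (4,6): turn L to W, flip to white, move to (4,5). |black|=12
Step 16: on BLACK (4,5): turn L to S, flip to white, move to (5,5). |black|=11
Step 17: on BLACK (5,5): turn L to E, flip to white, move to (5,6). |black|=10
Step 18: on BLACK (5,6): turn L to N, flip to white, move to (4,6). |black|=9
Step 19: on WHITE (4,6): turn R to E, flip to black, move to (4,7). |black|=10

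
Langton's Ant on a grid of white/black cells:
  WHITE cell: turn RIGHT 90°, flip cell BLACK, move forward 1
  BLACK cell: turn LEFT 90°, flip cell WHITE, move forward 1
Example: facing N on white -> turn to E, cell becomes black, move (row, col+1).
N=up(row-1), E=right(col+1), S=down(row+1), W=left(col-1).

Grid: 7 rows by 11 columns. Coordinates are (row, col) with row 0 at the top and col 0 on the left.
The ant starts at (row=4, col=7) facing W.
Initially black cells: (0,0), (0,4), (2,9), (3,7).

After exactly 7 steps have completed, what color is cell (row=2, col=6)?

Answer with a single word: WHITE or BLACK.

Step 1: on WHITE (4,7): turn R to N, flip to black, move to (3,7). |black|=5
Step 2: on BLACK (3,7): turn L to W, flip to white, move to (3,6). |black|=4
Step 3: on WHITE (3,6): turn R to N, flip to black, move to (2,6). |black|=5
Step 4: on WHITE (2,6): turn R to E, flip to black, move to (2,7). |black|=6
Step 5: on WHITE (2,7): turn R to S, flip to black, move to (3,7). |black|=7
Step 6: on WHITE (3,7): turn R to W, flip to black, move to (3,6). |black|=8
Step 7: on BLACK (3,6): turn L to S, flip to white, move to (4,6). |black|=7

Answer: BLACK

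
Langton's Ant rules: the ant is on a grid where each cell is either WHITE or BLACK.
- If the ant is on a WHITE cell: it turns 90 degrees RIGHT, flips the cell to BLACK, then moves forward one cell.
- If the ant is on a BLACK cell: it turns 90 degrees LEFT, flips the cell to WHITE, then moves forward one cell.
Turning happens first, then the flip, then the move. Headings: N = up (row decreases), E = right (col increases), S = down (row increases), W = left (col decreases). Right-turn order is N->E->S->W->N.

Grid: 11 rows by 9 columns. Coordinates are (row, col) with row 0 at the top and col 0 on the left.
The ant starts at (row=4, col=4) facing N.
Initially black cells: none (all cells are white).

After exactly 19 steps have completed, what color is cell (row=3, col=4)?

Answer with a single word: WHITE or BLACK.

Step 1: on WHITE (4,4): turn R to E, flip to black, move to (4,5). |black|=1
Step 2: on WHITE (4,5): turn R to S, flip to black, move to (5,5). |black|=2
Step 3: on WHITE (5,5): turn R to W, flip to black, move to (5,4). |black|=3
Step 4: on WHITE (5,4): turn R to N, flip to black, move to (4,4). |black|=4
Step 5: on BLACK (4,4): turn L to W, flip to white, move to (4,3). |black|=3
Step 6: on WHITE (4,3): turn R to N, flip to black, move to (3,3). |black|=4
Step 7: on WHITE (3,3): turn R to E, flip to black, move to (3,4). |black|=5
Step 8: on WHITE (3,4): turn R to S, flip to black, move to (4,4). |black|=6
Step 9: on WHITE (4,4): turn R to W, flip to black, move to (4,3). |black|=7
Step 10: on BLACK (4,3): turn L to S, flip to white, move to (5,3). |black|=6
Step 11: on WHITE (5,3): turn R to W, flip to black, move to (5,2). |black|=7
Step 12: on WHITE (5,2): turn R to N, flip to black, move to (4,2). |black|=8
Step 13: on WHITE (4,2): turn R to E, flip to black, move to (4,3). |black|=9
Step 14: on WHITE (4,3): turn R to S, flip to black, move to (5,3). |black|=10
Step 15: on BLACK (5,3): turn L to E, flip to white, move to (5,4). |black|=9
Step 16: on BLACK (5,4): turn L to N, flip to white, move to (4,4). |black|=8
Step 17: on BLACK (4,4): turn L to W, flip to white, move to (4,3). |black|=7
Step 18: on BLACK (4,3): turn L to S, flip to white, move to (5,3). |black|=6
Step 19: on WHITE (5,3): turn R to W, flip to black, move to (5,2). |black|=7

Answer: BLACK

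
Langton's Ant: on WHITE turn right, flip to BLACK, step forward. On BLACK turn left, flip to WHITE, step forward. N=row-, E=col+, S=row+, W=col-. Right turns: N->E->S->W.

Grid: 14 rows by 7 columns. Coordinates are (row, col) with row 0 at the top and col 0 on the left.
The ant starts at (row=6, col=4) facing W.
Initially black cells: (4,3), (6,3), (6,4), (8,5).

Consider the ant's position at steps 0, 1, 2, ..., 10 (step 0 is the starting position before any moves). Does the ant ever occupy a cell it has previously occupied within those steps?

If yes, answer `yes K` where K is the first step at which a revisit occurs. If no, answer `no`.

Answer: yes 7

Derivation:
Step 1: on BLACK (6,4): turn L to S, flip to white, move to (7,4). |black|=3 — new cell
Step 2: on WHITE (7,4): turn R to W, flip to black, move to (7,3). |black|=4 — new cell
Step 3: on WHITE (7,3): turn R to N, flip to black, move to (6,3). |black|=5 — new cell
Step 4: on BLACK (6,3): turn L to W, flip to white, move to (6,2). |black|=4 — new cell
Step 5: on WHITE (6,2): turn R to N, flip to black, move to (5,2). |black|=5 — new cell
Step 6: on WHITE (5,2): turn R to E, flip to black, move to (5,3). |black|=6 — new cell
Step 7: on WHITE (5,3): turn R to S, flip to black, move to (6,3). |black|=7 — REVISIT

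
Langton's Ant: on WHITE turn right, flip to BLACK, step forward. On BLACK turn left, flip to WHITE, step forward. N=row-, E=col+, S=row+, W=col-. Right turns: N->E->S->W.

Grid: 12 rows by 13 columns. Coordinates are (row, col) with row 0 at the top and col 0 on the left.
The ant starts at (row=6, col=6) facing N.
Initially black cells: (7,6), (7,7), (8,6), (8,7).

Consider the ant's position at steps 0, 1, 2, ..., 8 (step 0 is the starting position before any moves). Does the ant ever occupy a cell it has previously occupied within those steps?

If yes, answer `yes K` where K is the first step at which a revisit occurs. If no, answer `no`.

Step 1: on WHITE (6,6): turn R to E, flip to black, move to (6,7). |black|=5 — new cell
Step 2: on WHITE (6,7): turn R to S, flip to black, move to (7,7). |black|=6 — new cell
Step 3: on BLACK (7,7): turn L to E, flip to white, move to (7,8). |black|=5 — new cell
Step 4: on WHITE (7,8): turn R to S, flip to black, move to (8,8). |black|=6 — new cell
Step 5: on WHITE (8,8): turn R to W, flip to black, move to (8,7). |black|=7 — new cell
Step 6: on BLACK (8,7): turn L to S, flip to white, move to (9,7). |black|=6 — new cell
Step 7: on WHITE (9,7): turn R to W, flip to black, move to (9,6). |black|=7 — new cell
Step 8: on WHITE (9,6): turn R to N, flip to black, move to (8,6). |black|=8 — new cell
No revisit within 8 steps.

Answer: no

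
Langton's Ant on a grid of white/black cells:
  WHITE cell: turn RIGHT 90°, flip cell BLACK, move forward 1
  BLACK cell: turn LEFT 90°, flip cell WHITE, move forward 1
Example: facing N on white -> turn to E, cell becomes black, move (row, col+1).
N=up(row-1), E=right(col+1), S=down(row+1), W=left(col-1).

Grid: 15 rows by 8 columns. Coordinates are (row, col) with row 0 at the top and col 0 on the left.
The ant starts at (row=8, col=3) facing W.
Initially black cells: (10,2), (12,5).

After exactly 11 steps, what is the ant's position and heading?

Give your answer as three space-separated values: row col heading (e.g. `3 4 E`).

Step 1: on WHITE (8,3): turn R to N, flip to black, move to (7,3). |black|=3
Step 2: on WHITE (7,3): turn R to E, flip to black, move to (7,4). |black|=4
Step 3: on WHITE (7,4): turn R to S, flip to black, move to (8,4). |black|=5
Step 4: on WHITE (8,4): turn R to W, flip to black, move to (8,3). |black|=6
Step 5: on BLACK (8,3): turn L to S, flip to white, move to (9,3). |black|=5
Step 6: on WHITE (9,3): turn R to W, flip to black, move to (9,2). |black|=6
Step 7: on WHITE (9,2): turn R to N, flip to black, move to (8,2). |black|=7
Step 8: on WHITE (8,2): turn R to E, flip to black, move to (8,3). |black|=8
Step 9: on WHITE (8,3): turn R to S, flip to black, move to (9,3). |black|=9
Step 10: on BLACK (9,3): turn L to E, flip to white, move to (9,4). |black|=8
Step 11: on WHITE (9,4): turn R to S, flip to black, move to (10,4). |black|=9

Answer: 10 4 S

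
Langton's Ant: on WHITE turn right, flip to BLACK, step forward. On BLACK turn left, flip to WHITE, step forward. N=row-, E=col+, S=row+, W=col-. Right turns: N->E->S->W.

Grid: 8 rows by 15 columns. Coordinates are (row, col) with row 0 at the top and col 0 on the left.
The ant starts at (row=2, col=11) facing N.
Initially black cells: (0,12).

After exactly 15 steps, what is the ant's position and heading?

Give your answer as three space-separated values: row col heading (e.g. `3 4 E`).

Step 1: on WHITE (2,11): turn R to E, flip to black, move to (2,12). |black|=2
Step 2: on WHITE (2,12): turn R to S, flip to black, move to (3,12). |black|=3
Step 3: on WHITE (3,12): turn R to W, flip to black, move to (3,11). |black|=4
Step 4: on WHITE (3,11): turn R to N, flip to black, move to (2,11). |black|=5
Step 5: on BLACK (2,11): turn L to W, flip to white, move to (2,10). |black|=4
Step 6: on WHITE (2,10): turn R to N, flip to black, move to (1,10). |black|=5
Step 7: on WHITE (1,10): turn R to E, flip to black, move to (1,11). |black|=6
Step 8: on WHITE (1,11): turn R to S, flip to black, move to (2,11). |black|=7
Step 9: on WHITE (2,11): turn R to W, flip to black, move to (2,10). |black|=8
Step 10: on BLACK (2,10): turn L to S, flip to white, move to (3,10). |black|=7
Step 11: on WHITE (3,10): turn R to W, flip to black, move to (3,9). |black|=8
Step 12: on WHITE (3,9): turn R to N, flip to black, move to (2,9). |black|=9
Step 13: on WHITE (2,9): turn R to E, flip to black, move to (2,10). |black|=10
Step 14: on WHITE (2,10): turn R to S, flip to black, move to (3,10). |black|=11
Step 15: on BLACK (3,10): turn L to E, flip to white, move to (3,11). |black|=10

Answer: 3 11 E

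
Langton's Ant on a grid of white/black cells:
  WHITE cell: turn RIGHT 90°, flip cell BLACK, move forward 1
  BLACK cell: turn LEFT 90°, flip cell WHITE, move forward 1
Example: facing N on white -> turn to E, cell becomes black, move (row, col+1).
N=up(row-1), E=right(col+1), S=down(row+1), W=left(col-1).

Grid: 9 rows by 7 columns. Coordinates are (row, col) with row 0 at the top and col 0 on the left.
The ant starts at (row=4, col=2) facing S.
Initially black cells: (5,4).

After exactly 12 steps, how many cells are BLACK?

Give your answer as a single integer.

Step 1: on WHITE (4,2): turn R to W, flip to black, move to (4,1). |black|=2
Step 2: on WHITE (4,1): turn R to N, flip to black, move to (3,1). |black|=3
Step 3: on WHITE (3,1): turn R to E, flip to black, move to (3,2). |black|=4
Step 4: on WHITE (3,2): turn R to S, flip to black, move to (4,2). |black|=5
Step 5: on BLACK (4,2): turn L to E, flip to white, move to (4,3). |black|=4
Step 6: on WHITE (4,3): turn R to S, flip to black, move to (5,3). |black|=5
Step 7: on WHITE (5,3): turn R to W, flip to black, move to (5,2). |black|=6
Step 8: on WHITE (5,2): turn R to N, flip to black, move to (4,2). |black|=7
Step 9: on WHITE (4,2): turn R to E, flip to black, move to (4,3). |black|=8
Step 10: on BLACK (4,3): turn L to N, flip to white, move to (3,3). |black|=7
Step 11: on WHITE (3,3): turn R to E, flip to black, move to (3,4). |black|=8
Step 12: on WHITE (3,4): turn R to S, flip to black, move to (4,4). |black|=9

Answer: 9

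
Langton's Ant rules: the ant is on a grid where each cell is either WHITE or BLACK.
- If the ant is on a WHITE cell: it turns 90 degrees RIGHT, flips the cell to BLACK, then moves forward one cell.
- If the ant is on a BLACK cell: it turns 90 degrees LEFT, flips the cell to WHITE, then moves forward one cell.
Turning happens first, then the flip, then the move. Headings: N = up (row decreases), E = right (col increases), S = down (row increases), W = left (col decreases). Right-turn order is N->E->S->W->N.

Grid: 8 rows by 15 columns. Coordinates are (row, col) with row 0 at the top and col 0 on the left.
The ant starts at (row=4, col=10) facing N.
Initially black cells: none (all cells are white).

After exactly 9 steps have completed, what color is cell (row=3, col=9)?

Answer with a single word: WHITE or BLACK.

Answer: BLACK

Derivation:
Step 1: on WHITE (4,10): turn R to E, flip to black, move to (4,11). |black|=1
Step 2: on WHITE (4,11): turn R to S, flip to black, move to (5,11). |black|=2
Step 3: on WHITE (5,11): turn R to W, flip to black, move to (5,10). |black|=3
Step 4: on WHITE (5,10): turn R to N, flip to black, move to (4,10). |black|=4
Step 5: on BLACK (4,10): turn L to W, flip to white, move to (4,9). |black|=3
Step 6: on WHITE (4,9): turn R to N, flip to black, move to (3,9). |black|=4
Step 7: on WHITE (3,9): turn R to E, flip to black, move to (3,10). |black|=5
Step 8: on WHITE (3,10): turn R to S, flip to black, move to (4,10). |black|=6
Step 9: on WHITE (4,10): turn R to W, flip to black, move to (4,9). |black|=7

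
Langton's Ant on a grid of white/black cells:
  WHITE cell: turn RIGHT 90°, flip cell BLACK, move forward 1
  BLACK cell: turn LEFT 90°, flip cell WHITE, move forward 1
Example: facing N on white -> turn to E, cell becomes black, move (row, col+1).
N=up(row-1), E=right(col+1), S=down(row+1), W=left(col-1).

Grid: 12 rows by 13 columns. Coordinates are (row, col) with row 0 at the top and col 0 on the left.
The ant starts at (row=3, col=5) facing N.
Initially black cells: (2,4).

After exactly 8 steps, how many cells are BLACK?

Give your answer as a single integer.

Answer: 5

Derivation:
Step 1: on WHITE (3,5): turn R to E, flip to black, move to (3,6). |black|=2
Step 2: on WHITE (3,6): turn R to S, flip to black, move to (4,6). |black|=3
Step 3: on WHITE (4,6): turn R to W, flip to black, move to (4,5). |black|=4
Step 4: on WHITE (4,5): turn R to N, flip to black, move to (3,5). |black|=5
Step 5: on BLACK (3,5): turn L to W, flip to white, move to (3,4). |black|=4
Step 6: on WHITE (3,4): turn R to N, flip to black, move to (2,4). |black|=5
Step 7: on BLACK (2,4): turn L to W, flip to white, move to (2,3). |black|=4
Step 8: on WHITE (2,3): turn R to N, flip to black, move to (1,3). |black|=5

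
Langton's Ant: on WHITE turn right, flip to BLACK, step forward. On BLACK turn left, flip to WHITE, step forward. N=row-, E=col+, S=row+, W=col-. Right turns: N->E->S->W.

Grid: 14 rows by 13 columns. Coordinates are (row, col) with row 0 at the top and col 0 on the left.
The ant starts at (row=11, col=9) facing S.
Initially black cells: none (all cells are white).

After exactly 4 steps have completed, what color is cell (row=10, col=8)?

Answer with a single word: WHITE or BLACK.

Step 1: on WHITE (11,9): turn R to W, flip to black, move to (11,8). |black|=1
Step 2: on WHITE (11,8): turn R to N, flip to black, move to (10,8). |black|=2
Step 3: on WHITE (10,8): turn R to E, flip to black, move to (10,9). |black|=3
Step 4: on WHITE (10,9): turn R to S, flip to black, move to (11,9). |black|=4

Answer: BLACK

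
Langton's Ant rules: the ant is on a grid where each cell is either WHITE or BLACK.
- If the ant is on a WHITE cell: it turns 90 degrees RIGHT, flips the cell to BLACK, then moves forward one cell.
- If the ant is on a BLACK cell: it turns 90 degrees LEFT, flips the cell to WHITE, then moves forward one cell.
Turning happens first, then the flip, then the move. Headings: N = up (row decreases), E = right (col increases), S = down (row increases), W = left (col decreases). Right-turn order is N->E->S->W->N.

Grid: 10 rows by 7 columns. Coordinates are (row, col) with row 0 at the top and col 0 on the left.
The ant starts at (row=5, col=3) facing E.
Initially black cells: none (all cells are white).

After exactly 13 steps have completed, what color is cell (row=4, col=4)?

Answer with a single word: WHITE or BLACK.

Step 1: on WHITE (5,3): turn R to S, flip to black, move to (6,3). |black|=1
Step 2: on WHITE (6,3): turn R to W, flip to black, move to (6,2). |black|=2
Step 3: on WHITE (6,2): turn R to N, flip to black, move to (5,2). |black|=3
Step 4: on WHITE (5,2): turn R to E, flip to black, move to (5,3). |black|=4
Step 5: on BLACK (5,3): turn L to N, flip to white, move to (4,3). |black|=3
Step 6: on WHITE (4,3): turn R to E, flip to black, move to (4,4). |black|=4
Step 7: on WHITE (4,4): turn R to S, flip to black, move to (5,4). |black|=5
Step 8: on WHITE (5,4): turn R to W, flip to black, move to (5,3). |black|=6
Step 9: on WHITE (5,3): turn R to N, flip to black, move to (4,3). |black|=7
Step 10: on BLACK (4,3): turn L to W, flip to white, move to (4,2). |black|=6
Step 11: on WHITE (4,2): turn R to N, flip to black, move to (3,2). |black|=7
Step 12: on WHITE (3,2): turn R to E, flip to black, move to (3,3). |black|=8
Step 13: on WHITE (3,3): turn R to S, flip to black, move to (4,3). |black|=9

Answer: BLACK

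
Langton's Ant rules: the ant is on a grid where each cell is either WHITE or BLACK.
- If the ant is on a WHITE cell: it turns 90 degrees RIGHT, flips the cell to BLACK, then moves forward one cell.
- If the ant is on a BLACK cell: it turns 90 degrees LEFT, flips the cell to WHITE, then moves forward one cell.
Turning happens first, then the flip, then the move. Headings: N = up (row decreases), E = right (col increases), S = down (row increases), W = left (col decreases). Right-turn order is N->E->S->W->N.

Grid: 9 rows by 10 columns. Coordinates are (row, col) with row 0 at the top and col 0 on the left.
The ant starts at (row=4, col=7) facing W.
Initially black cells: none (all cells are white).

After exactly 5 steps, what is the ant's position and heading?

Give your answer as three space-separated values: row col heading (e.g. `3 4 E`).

Answer: 5 7 S

Derivation:
Step 1: on WHITE (4,7): turn R to N, flip to black, move to (3,7). |black|=1
Step 2: on WHITE (3,7): turn R to E, flip to black, move to (3,8). |black|=2
Step 3: on WHITE (3,8): turn R to S, flip to black, move to (4,8). |black|=3
Step 4: on WHITE (4,8): turn R to W, flip to black, move to (4,7). |black|=4
Step 5: on BLACK (4,7): turn L to S, flip to white, move to (5,7). |black|=3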